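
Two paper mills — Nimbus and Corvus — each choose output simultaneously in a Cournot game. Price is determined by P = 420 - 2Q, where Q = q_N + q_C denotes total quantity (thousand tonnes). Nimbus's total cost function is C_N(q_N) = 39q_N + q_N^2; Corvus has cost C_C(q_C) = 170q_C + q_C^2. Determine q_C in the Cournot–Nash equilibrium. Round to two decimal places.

Nimbus's profit: π_N = (420 - 2Q)q_N - (39q_N + q_N²). Setting ∂π_N/∂q_N = 0: 381 - 6q_N - 2(q_C) = 0.
Corvus's first-order condition: 250 - 6q_C - 2(q_N) = 0.
Rearranging gives the reaction functions q_N = (381 - 2q_C)/6 and q_C = (250 - 2q_N)/6.
Solving the pair: q_N = 893/16, q_C = 369/16.

23.06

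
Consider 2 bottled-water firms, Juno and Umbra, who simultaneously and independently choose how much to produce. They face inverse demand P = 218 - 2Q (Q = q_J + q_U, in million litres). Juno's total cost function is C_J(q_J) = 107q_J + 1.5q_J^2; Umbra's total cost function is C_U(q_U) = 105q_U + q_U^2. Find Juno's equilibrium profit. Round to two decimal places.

469.25

Juno's profit: π_J = (218 - 2Q)q_J - (107q_J + (3/2)q_J²). Setting ∂π_J/∂q_J = 0: 111 - 7q_J - 2(q_U) = 0.
Umbra's profit: π_U = (218 - 2Q)q_U - (105q_U + q_U²). Setting ∂π_U/∂q_U = 0: 113 - 6q_U - 2(q_J) = 0.
So q_J = (111 - 2q_U)/7 and q_U = (113 - 2q_J)/6.
Solving the pair: q_J = 220/19, q_U = 569/38.
Price P = 218 - 2·(1009/38) = 164.8947.
Juno's profit: 164.8947·(220/19) - 107·(220/19) - (3/2)(220/19)² = 469.2521.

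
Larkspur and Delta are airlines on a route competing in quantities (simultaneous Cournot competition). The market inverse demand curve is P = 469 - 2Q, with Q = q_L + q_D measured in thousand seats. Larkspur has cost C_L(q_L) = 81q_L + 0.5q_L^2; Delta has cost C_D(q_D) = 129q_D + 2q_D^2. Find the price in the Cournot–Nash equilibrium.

Larkspur's profit: π_L = (469 - 2Q)q_L - (81q_L + (1/2)q_L²). Setting ∂π_L/∂q_L = 0: 388 - 5q_L - 2(q_D) = 0.
Delta's first-order condition: 340 - 8q_D - 2(q_L) = 0.
Rearranging gives the reaction functions q_L = (388 - 2q_D)/5 and q_D = (340 - 2q_L)/8.
Solving the pair: q_L = 202/3, q_D = 77/3.
Total output Q = 93, so price P = 469 - 2·93 = 283.

283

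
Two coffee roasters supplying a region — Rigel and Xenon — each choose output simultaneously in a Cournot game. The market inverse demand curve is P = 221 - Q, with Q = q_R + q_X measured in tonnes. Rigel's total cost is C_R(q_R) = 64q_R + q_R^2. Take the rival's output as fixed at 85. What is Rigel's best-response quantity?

With the rival's output fixed at 85, Rigel's profit is π_R = (221 - 85 - q_R)q_R - (64q_R + q_R²) = (136 - q_R)q_R - (64q_R + q_R²).
∂π_R/∂q_R = 72 - 4q_R = 0, so q_R = 18.

18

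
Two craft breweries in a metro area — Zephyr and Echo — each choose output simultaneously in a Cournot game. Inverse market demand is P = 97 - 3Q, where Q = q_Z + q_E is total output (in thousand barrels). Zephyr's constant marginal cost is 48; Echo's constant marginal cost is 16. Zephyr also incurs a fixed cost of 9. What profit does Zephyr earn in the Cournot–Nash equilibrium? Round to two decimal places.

1.70

Zephyr's profit: π_Z = (97 - 3Q)q_Z - (48q_Z). Setting ∂π_Z/∂q_Z = 0: 49 - 6q_Z - 3(q_E) = 0.
Echo's profit: π_E = (97 - 3Q)q_E - (16q_E). Setting ∂π_E/∂q_E = 0: 81 - 6q_E - 3(q_Z) = 0.
Best responses: q_Z = (49 - 3q_E)/6, q_E = (81 - 3q_Z)/6.
Solving the pair: q_Z = 17/9, q_E = 113/9.
Price P = 97 - 3·(130/9) = 161/3.
Zephyr's profit: (161/3 - 48)·(17/9) - 9 = 46/27.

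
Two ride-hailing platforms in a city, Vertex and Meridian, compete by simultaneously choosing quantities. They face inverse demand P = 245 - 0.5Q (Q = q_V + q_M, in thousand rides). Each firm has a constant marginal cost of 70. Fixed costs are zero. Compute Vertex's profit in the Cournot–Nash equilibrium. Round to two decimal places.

A representative firm's profit is π_i = q_i(245 - 0.5Q) - 70q_i.
Setting ∂π_i/∂q_i = 0 with rivals' quantities fixed: 175 - q_i - (1/2)q_j = 0.
With identical firms every q_j equals q_i, so q_j = q_i and 175 = (3/2)q_i, giving q_i = 350/3.
Price P = 245 - (1/2)·(700/3) = 385/3.
Vertex's profit: (385/3 - 70)·(350/3) = 6805.5556.

6805.56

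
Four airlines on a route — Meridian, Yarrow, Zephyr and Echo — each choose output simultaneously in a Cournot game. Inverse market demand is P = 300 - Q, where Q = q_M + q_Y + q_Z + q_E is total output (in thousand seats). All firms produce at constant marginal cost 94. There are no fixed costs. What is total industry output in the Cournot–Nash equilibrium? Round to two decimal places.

164.80

Each firm earns π_i = (300 - Q)q_i - 94q_i.
First-order condition (treating rivals' output as given): 206 - 2q_i - Σ_{j≠i} q_j = 0.
By symmetry each firm produces the same amount; substituting Σ_{j≠i} q_j = 3q_i yields q_i = 206/5.
Total output Q = 206/5 + 206/5 + 206/5 + 206/5 = 824/5.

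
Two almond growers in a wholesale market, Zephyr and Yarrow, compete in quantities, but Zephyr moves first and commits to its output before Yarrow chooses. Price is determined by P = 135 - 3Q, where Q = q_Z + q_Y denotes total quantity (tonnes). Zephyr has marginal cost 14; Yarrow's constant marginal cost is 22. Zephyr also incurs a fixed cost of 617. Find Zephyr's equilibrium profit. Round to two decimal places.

The follower Yarrow best-responds to any q_Z: π_Y = (135 - 3Q)q_Y - 22q_Y.
Setting the follower's marginal profit to zero, 113 - 3q_Z - 6q_Y = 0, i.e. q_Y = (113 - 3q_Z)/6.
The leader anticipates this reaction. Substituting into P = 135 - 3Q gives P = 157/2 - (3/2)q_Z, so π_Z = (157/2 - (3/2)q_Z)q_Z - 14q_Z.
The leader's first-order condition 129/2 - 3q_Z = 0 yields q_Z = 43/2.
Then q_Y = (113 - 3·(43/2))/6 = 97/12.
Price P = 135 - 3·(355/12) = 185/4.
Zephyr's profit: (185/4 - 14)·(43/2) - 617 = 611/8.

76.38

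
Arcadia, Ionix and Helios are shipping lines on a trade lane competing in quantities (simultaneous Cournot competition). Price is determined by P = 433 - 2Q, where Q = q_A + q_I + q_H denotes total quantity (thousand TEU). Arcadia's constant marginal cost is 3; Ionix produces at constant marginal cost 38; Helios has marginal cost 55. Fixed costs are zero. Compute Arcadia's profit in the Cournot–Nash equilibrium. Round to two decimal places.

Arcadia's profit: π_A = (433 - 2Q)q_A - (3q_A). Setting ∂π_A/∂q_A = 0: 430 - 4q_A - 2(q_I + q_H) = 0.
Ionix's first-order condition: 395 - 4q_I - 2(q_A + q_H) = 0.
Helios's profit: π_H = (433 - 2Q)q_H - (55q_H). Setting ∂π_H/∂q_H = 0: 378 - 4q_H - 2(q_A + q_I) = 0.
Adding the 3 conditions: 1203 − 4Q − 4Q = 0, i.e. Q = 1203/8.
Back-substituting: q_A = (430 − 1203/4)/2 = 517/8, q_I = (395 − 1203/4)/2 = 377/8, q_H = (378 − 1203/4)/2 = 309/8.
Price P = 433 - 2·(1203/8) = 529/4.
Arcadia's profit: (529/4 - 3)·(517/8) = 8352.7813.

8352.78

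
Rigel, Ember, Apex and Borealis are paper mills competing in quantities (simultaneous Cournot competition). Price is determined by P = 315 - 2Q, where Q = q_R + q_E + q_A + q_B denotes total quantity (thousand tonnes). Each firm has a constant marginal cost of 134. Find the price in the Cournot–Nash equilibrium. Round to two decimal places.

Each firm earns π_i = (315 - 2Q)q_i - 134q_i.
First-order condition (treating rivals' output as given): 181 - 4q_i - 2·Σ_{j≠i} q_j = 0.
With identical firms every q_j equals q_i, so Σ_{j≠i} q_j = 3q_i and 181 = 10q_i, giving q_i = 181/10.
Total output Q = 362/5, so price P = 315 - 2·(362/5) = 851/5.

170.20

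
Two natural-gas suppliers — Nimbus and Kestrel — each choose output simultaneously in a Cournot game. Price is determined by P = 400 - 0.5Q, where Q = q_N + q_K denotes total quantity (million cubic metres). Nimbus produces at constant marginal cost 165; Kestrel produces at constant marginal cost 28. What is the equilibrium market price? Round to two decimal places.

Nimbus's profit: π_N = (400 - 0.5Q)q_N - (165q_N). Setting ∂π_N/∂q_N = 0: 235 - q_N - (1/2)(q_K) = 0.
Kestrel's first-order condition: 372 - q_K - (1/2)(q_N) = 0.
So q_N = (235 - (1/2)q_K) and q_K = (372 - (1/2)q_N).
Solving the pair: q_N = 196/3, q_K = 1018/3.
Total output Q = 1214/3, so price P = 400 - (1/2)·(1214/3) = 593/3.

197.67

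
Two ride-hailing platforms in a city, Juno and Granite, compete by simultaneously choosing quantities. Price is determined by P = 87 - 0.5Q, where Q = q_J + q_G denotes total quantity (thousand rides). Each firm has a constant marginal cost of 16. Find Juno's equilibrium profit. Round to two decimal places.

1120.22

A representative firm's profit is π_i = q_i(87 - 0.5Q) - 16q_i.
Setting ∂π_i/∂q_i = 0 with rivals' quantities fixed: 71 - q_i - (1/2)q_j = 0.
With identical firms every q_j equals q_i, so q_j = q_i and 71 = (3/2)q_i, giving q_i = 142/3.
Price P = 87 - (1/2)·(284/3) = 119/3.
Juno's profit: (119/3 - 16)·(142/3) = 1120.2222.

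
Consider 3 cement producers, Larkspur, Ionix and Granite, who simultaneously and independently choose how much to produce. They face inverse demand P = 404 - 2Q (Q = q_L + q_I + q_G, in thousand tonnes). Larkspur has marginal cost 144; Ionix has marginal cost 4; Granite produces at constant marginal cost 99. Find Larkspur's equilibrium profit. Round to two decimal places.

175.78

Larkspur's profit: π_L = (404 - 2Q)q_L - (144q_L). Setting ∂π_L/∂q_L = 0: 260 - 4q_L - 2(q_I + q_G) = 0.
Ionix's profit: π_I = (404 - 2Q)q_I - (4q_I). Setting ∂π_I/∂q_I = 0: 400 - 4q_I - 2(q_L + q_G) = 0.
Granite's first-order condition: 305 - 4q_G - 2(q_L + q_I) = 0.
Summing all 3 equations gives 965 − 8Q = 0, hence Q = 965/8.
Back-substituting: q_L = (260 − 965/4)/2 = 75/8, q_I = (400 − 965/4)/2 = 635/8, q_G = (305 − 965/4)/2 = 255/8.
Price P = 404 - 2·(965/8) = 651/4.
Larkspur's profit: (651/4 - 144)·(75/8) = 175.7813.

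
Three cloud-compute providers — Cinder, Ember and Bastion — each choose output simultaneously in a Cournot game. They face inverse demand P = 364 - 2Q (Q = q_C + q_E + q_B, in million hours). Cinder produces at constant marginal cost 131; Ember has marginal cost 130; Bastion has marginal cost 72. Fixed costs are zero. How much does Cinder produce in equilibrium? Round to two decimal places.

Cinder's profit: π_C = (364 - 2Q)q_C - (131q_C). Setting ∂π_C/∂q_C = 0: 233 - 4q_C - 2(q_E + q_B) = 0.
Ember's first-order condition: 234 - 4q_E - 2(q_C + q_B) = 0.
Bastion's profit: π_B = (364 - 2Q)q_B - (72q_B). Setting ∂π_B/∂q_B = 0: 292 - 4q_B - 2(q_C + q_E) = 0.
Adding the 3 conditions: 759 − 4Q − 4Q = 0, i.e. Q = 759/8.
Back-substituting: q_C = (233 − 759/4)/2 = 173/8, q_E = (234 − 759/4)/2 = 177/8, q_B = (292 − 759/4)/2 = 409/8.

21.63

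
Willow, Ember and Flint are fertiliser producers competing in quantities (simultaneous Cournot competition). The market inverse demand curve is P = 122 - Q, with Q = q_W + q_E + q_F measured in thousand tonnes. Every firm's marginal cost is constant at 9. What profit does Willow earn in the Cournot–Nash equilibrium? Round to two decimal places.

Each firm earns π_i = (122 - Q)q_i - 9q_i.
Setting ∂π_i/∂q_i = 0 with rivals' quantities fixed: 113 - 2q_i - Σ_{j≠i} q_j = 0.
By symmetry each firm produces the same amount; substituting Σ_{j≠i} q_j = 2q_i yields q_i = 113/4.
Price P = 122 - 339/4 = 149/4.
Willow's profit: (149/4 - 9)·(113/4) = 798.0625.

798.06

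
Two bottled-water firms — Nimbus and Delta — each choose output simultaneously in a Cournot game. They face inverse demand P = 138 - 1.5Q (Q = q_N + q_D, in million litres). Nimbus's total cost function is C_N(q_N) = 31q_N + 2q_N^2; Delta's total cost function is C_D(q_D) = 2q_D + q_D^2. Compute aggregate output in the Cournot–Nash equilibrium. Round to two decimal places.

Nimbus's profit: π_N = (138 - 1.5Q)q_N - (31q_N + 2q_N²). Setting ∂π_N/∂q_N = 0: 107 - 7q_N - (3/2)(q_D) = 0.
Delta's first-order condition: 136 - 5q_D - (3/2)(q_N) = 0.
So q_N = (107 - (3/2)q_D)/7 and q_D = (136 - (3/2)q_N)/5.
Solving the pair: q_N = 1324/131, q_D = 24.1679.
Total output Q = 1324/131 + 24.1679 = 34.2748.

34.27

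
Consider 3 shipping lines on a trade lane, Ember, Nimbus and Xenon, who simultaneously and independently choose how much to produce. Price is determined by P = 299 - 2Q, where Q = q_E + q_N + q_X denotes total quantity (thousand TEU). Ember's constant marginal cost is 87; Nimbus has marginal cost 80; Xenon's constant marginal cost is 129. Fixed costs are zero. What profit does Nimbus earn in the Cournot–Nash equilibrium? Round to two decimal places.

2363.28

Ember's profit: π_E = (299 - 2Q)q_E - (87q_E). Setting ∂π_E/∂q_E = 0: 212 - 4q_E - 2(q_N + q_X) = 0.
Nimbus's first-order condition: 219 - 4q_N - 2(q_E + q_X) = 0.
Xenon's first-order condition: 170 - 4q_X - 2(q_E + q_N) = 0.
Adding the 3 first-order conditions: 601 − 8Q = 0, so Q = 601/8.
Back-substituting: q_E = (212 − 601/4)/2 = 247/8, q_N = (219 − 601/4)/2 = 275/8, q_X = (170 − 601/4)/2 = 79/8.
Price P = 299 - 2·(601/8) = 595/4.
Nimbus's profit: (595/4 - 80)·(275/8) = 2363.2813.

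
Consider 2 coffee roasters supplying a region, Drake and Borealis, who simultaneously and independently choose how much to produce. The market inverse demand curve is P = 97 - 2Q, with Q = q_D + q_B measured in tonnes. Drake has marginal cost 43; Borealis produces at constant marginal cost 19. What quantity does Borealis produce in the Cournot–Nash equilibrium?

Drake's profit: π_D = (97 - 2Q)q_D - (43q_D). Setting ∂π_D/∂q_D = 0: 54 - 4q_D - 2(q_B) = 0.
Borealis's first-order condition: 78 - 4q_B - 2(q_D) = 0.
So q_D = (54 - 2q_B)/4 and q_B = (78 - 2q_D)/4.
Solving the pair: q_D = 5, q_B = 17.

17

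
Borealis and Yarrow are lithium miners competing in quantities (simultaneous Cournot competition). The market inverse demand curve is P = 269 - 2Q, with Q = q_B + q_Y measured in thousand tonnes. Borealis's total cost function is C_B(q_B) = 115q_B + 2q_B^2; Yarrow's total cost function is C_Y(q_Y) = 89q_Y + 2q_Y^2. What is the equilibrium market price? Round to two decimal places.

Borealis's profit: π_B = (269 - 2Q)q_B - (115q_B + 2q_B²). Setting ∂π_B/∂q_B = 0: 154 - 8q_B - 2(q_Y) = 0.
Yarrow's first-order condition: 180 - 8q_Y - 2(q_B) = 0.
Rearranging gives the reaction functions q_B = (154 - 2q_Y)/8 and q_Y = (180 - 2q_B)/8.
Substituting one into the other gives q_B = 218/15 and q_Y = 283/15.
Total output Q = 167/5, so price P = 269 - 2·(167/5) = 1011/5.

202.20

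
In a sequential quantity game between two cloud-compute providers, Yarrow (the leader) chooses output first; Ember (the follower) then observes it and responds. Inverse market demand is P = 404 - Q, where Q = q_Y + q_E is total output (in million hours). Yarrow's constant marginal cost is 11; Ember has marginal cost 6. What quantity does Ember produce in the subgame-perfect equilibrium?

102

The follower Ember best-responds to any q_Y: π_E = (404 - Q)q_E - 6q_E.
∂π_E/∂q_E = 398 - q_Y - 2q_E = 0 gives the reaction function q_E = (398 - q_Y)/2.
Yarrow substitutes q_E(q_Y) into its own profit: π_Y = q_Y(404 - q_Y - (398 - q_Y)/2) - 11q_Y = (205 - (1/2)q_Y)q_Y - 11q_Y.
Maximising: ∂π_Y/∂q_Y = 194 - q_Y = 0, giving q_Y = 194.
Then q_E = (398 - 194)/2 = 102.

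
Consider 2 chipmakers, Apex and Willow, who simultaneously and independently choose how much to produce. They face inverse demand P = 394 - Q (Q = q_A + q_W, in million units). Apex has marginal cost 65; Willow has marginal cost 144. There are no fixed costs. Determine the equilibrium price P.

201

Apex's profit: π_A = (394 - Q)q_A - (65q_A). Setting ∂π_A/∂q_A = 0: 329 - 2q_A - (q_W) = 0.
Willow's profit: π_W = (394 - Q)q_W - (144q_W). Setting ∂π_W/∂q_W = 0: 250 - 2q_W - (q_A) = 0.
Rearranging gives the reaction functions q_A = (329 - q_W)/2 and q_W = (250 - q_A)/2.
Substituting one into the other gives q_A = 136 and q_W = 57.
Total output Q = 193, so price P = 394 - 193 = 201.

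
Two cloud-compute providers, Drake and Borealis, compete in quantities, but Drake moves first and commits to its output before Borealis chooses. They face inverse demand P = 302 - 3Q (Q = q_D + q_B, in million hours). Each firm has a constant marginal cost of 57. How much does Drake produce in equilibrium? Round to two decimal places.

The follower Borealis best-responds to any q_D: π_B = (302 - 3Q)q_B - 57q_B.
Setting the follower's marginal profit to zero, 245 - 3q_D - 6q_B = 0, i.e. q_B = (245 - 3q_D)/6.
Drake substitutes q_B(q_D) into its own profit: π_D = q_D(302 - 3q_D - (245 - 3q_D)/2) - 57q_D = (359/2 - (3/2)q_D)q_D - 57q_D.
Leader FOC: 245/2 - 3q_D = 0, so q_D = 245/6.
Then q_B = (245 - 3·(245/6))/6 = 245/12.

40.83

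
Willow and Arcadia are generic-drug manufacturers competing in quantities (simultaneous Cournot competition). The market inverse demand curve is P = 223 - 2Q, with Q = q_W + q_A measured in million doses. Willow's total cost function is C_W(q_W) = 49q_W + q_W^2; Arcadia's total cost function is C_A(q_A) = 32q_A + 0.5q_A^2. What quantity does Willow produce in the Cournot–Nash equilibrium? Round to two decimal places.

Willow's profit: π_W = (223 - 2Q)q_W - (49q_W + q_W²). Setting ∂π_W/∂q_W = 0: 174 - 6q_W - 2(q_A) = 0.
Arcadia's first-order condition: 191 - 5q_A - 2(q_W) = 0.
Best responses: q_W = (174 - 2q_A)/6, q_A = (191 - 2q_W)/5.
Solving the pair: q_W = 244/13, q_A = 399/13.

18.77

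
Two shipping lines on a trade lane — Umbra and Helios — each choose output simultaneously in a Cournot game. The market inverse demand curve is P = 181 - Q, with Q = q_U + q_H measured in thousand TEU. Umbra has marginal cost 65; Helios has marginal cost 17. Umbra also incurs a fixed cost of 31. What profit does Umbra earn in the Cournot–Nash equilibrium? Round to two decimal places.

482.78

Umbra's profit: π_U = (181 - Q)q_U - (65q_U). Setting ∂π_U/∂q_U = 0: 116 - 2q_U - (q_H) = 0.
Helios's profit: π_H = (181 - Q)q_H - (17q_H). Setting ∂π_H/∂q_H = 0: 164 - 2q_H - (q_U) = 0.
Rearranging gives the reaction functions q_U = (116 - q_H)/2 and q_H = (164 - q_U)/2.
Substituting one into the other gives q_U = 68/3 and q_H = 212/3.
Price P = 181 - 280/3 = 263/3.
Umbra's profit: (263/3 - 65)·(68/3) - 31 = 482.7778.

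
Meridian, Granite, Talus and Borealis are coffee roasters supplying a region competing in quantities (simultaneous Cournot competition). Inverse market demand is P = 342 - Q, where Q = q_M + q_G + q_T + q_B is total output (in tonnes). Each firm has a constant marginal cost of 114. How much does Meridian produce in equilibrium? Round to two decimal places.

Each firm earns π_i = (342 - Q)q_i - 114q_i.
Setting ∂π_i/∂q_i = 0 with rivals' quantities fixed: 228 - 2q_i - Σ_{j≠i} q_j = 0.
With identical firms every q_j equals q_i, so Σ_{j≠i} q_j = 3q_i and 228 = 5q_i, giving q_i = 228/5.

45.60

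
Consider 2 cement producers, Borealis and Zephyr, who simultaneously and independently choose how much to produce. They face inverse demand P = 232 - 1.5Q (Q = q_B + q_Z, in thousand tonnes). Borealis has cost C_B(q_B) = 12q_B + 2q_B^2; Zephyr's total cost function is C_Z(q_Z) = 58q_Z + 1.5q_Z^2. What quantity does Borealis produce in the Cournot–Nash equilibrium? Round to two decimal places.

26.64

Borealis's profit: π_B = (232 - 1.5Q)q_B - (12q_B + 2q_B²). Setting ∂π_B/∂q_B = 0: 220 - 7q_B - (3/2)(q_Z) = 0.
Zephyr's first-order condition: 174 - 6q_Z - (3/2)(q_B) = 0.
So q_B = (220 - (3/2)q_Z)/7 and q_Z = (174 - (3/2)q_B)/6.
Substituting one into the other gives q_B = 1412/53 and q_Z = 1184/53.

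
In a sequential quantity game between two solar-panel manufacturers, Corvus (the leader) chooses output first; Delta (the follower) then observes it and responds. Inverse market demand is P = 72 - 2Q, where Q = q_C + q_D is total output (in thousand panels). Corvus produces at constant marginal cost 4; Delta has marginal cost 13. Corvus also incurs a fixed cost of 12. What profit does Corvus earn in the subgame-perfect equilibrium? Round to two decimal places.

358.56

The follower Delta best-responds to any q_C: π_D = (72 - 2Q)q_D - 13q_D.
∂π_D/∂q_D = 59 - 2q_C - 4q_D = 0 gives the reaction function q_D = (59 - 2q_C)/4.
The leader anticipates this reaction. Substituting into P = 72 - 2Q gives P = 85/2 - q_C, so π_C = (85/2 - q_C)q_C - 4q_C.
Maximising: ∂π_C/∂q_C = 77/2 - 2q_C = 0, giving q_C = 77/4.
Then q_D = (59 - 2·(77/4))/4 = 41/8.
Price P = 72 - 2·(195/8) = 93/4.
Corvus's profit: (93/4 - 4)·(77/4) - 12 = 358.5625.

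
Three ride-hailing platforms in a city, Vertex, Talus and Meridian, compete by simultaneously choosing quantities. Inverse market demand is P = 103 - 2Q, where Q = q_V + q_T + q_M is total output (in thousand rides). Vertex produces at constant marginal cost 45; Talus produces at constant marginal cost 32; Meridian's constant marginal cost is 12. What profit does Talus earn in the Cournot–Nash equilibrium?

128

Vertex's profit: π_V = (103 - 2Q)q_V - (45q_V). Setting ∂π_V/∂q_V = 0: 58 - 4q_V - 2(q_T + q_M) = 0.
Talus's first-order condition: 71 - 4q_T - 2(q_V + q_M) = 0.
Meridian's profit: π_M = (103 - 2Q)q_M - (12q_M). Setting ∂π_M/∂q_M = 0: 91 - 4q_M - 2(q_V + q_T) = 0.
Adding the 3 first-order conditions: 220 − 8Q = 0, so Q = 55/2.
Back-substituting: q_V = (58 − 55)/2 = 3/2, q_T = (71 − 55)/2 = 8, q_M = (91 − 55)/2 = 18.
Price P = 103 - 2·(55/2) = 48.
Talus's profit: (48 - 32)·8 = 128.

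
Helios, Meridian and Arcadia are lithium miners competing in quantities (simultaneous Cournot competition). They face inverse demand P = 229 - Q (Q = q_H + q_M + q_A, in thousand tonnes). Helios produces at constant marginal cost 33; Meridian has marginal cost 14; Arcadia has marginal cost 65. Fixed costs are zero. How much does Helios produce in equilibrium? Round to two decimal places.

52.25

Helios's profit: π_H = (229 - Q)q_H - (33q_H). Setting ∂π_H/∂q_H = 0: 196 - 2q_H - (q_M + q_A) = 0.
Meridian's first-order condition: 215 - 2q_M - (q_H + q_A) = 0.
Arcadia's profit: π_A = (229 - Q)q_A - (65q_A). Setting ∂π_A/∂q_A = 0: 164 - 2q_A - (q_H + q_M) = 0.
Adding the 3 conditions: 575 − 2Q − 2Q = 0, i.e. Q = 575/4.
Back-substituting: q_H = (196 − 575/4) = 209/4, q_M = (215 − 575/4) = 285/4, q_A = (164 − 575/4) = 81/4.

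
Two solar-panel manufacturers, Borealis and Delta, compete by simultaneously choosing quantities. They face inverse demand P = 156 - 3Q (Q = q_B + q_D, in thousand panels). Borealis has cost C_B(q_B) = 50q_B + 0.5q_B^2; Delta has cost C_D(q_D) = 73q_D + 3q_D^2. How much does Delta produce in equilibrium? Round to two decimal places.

Borealis's profit: π_B = (156 - 3Q)q_B - (50q_B + (1/2)q_B²). Setting ∂π_B/∂q_B = 0: 106 - 7q_B - 3(q_D) = 0.
Delta's first-order condition: 83 - 12q_D - 3(q_B) = 0.
So q_B = (106 - 3q_D)/7 and q_D = (83 - 3q_B)/12.
Substituting one into the other gives q_B = 341/25 and q_D = 263/75.

3.51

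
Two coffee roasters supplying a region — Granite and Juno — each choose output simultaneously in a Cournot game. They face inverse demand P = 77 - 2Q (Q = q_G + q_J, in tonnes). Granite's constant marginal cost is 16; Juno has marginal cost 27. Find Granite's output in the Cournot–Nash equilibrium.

12

Granite's profit: π_G = (77 - 2Q)q_G - (16q_G). Setting ∂π_G/∂q_G = 0: 61 - 4q_G - 2(q_J) = 0.
Juno's first-order condition: 50 - 4q_J - 2(q_G) = 0.
Best responses: q_G = (61 - 2q_J)/4, q_J = (50 - 2q_G)/4.
Substituting one into the other gives q_G = 12 and q_J = 13/2.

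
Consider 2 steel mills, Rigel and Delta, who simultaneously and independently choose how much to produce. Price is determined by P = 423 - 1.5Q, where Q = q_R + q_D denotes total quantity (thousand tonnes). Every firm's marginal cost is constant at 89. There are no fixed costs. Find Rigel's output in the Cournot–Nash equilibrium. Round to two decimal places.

74.22

A representative firm's profit is π_i = q_i(423 - 1.5Q) - 89q_i.
First-order condition (treating rivals' output as given): 334 - 3q_i - (3/2)q_j = 0.
With identical firms every q_j equals q_i, so q_j = q_i and 334 = (9/2)q_i, giving q_i = 668/9.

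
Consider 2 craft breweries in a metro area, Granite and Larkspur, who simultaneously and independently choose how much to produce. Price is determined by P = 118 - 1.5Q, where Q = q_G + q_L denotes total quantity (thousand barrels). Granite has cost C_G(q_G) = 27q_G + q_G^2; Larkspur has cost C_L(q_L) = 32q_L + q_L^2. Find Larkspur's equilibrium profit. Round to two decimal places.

Granite's profit: π_G = (118 - 1.5Q)q_G - (27q_G + q_G²). Setting ∂π_G/∂q_G = 0: 91 - 5q_G - (3/2)(q_L) = 0.
Larkspur's first-order condition: 86 - 5q_L - (3/2)(q_G) = 0.
Best responses: q_G = (91 - (3/2)q_L)/5, q_L = (86 - (3/2)q_G)/5.
Solving the pair: q_G = 1304/91, q_L = 1174/91.
Price P = 118 - (3/2)·(354/13) = 1003/13.
Larkspur's profit: (1003/13)·(1174/91) - 32·(1174/91) - (1174/91)² = 416.0959.

416.10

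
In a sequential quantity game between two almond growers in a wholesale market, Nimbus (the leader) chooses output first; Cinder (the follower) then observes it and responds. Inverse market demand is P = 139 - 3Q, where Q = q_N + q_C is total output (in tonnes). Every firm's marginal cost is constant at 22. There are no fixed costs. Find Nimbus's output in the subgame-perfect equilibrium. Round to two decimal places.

19.50

Solve by backward induction. Given q_N, the follower Cinder maximises π_C = (139 - 3q_N - 3q_C)q_C - 22q_C.
∂π_C/∂q_C = 117 - 3q_N - 6q_C = 0 gives the reaction function q_C = (117 - 3q_N)/6.
The leader anticipates this reaction. Substituting into P = 139 - 3Q gives P = 161/2 - (3/2)q_N, so π_N = (161/2 - (3/2)q_N)q_N - 22q_N.
Leader FOC: 117/2 - 3q_N = 0, so q_N = 39/2.
Then q_C = (117 - 3·(39/2))/6 = 39/4.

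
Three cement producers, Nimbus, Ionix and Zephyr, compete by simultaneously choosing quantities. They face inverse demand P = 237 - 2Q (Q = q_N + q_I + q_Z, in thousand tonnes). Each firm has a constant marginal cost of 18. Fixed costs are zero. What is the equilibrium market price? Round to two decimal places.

72.75

Each firm earns π_i = (237 - 2Q)q_i - 18q_i.
First-order condition (treating rivals' output as given): 219 - 4q_i - 2·Σ_{j≠i} q_j = 0.
With identical firms every q_j equals q_i, so Σ_{j≠i} q_j = 2q_i and 219 = 8q_i, giving q_i = 219/8.
Total output Q = 657/8, so price P = 237 - 2·(657/8) = 291/4.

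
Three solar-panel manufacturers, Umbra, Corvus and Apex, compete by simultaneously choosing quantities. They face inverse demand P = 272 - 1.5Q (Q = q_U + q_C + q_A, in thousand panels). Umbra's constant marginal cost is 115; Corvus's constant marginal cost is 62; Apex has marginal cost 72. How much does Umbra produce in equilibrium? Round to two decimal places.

10.17

Umbra's profit: π_U = (272 - 1.5Q)q_U - (115q_U). Setting ∂π_U/∂q_U = 0: 157 - 3q_U - (3/2)(q_C + q_A) = 0.
Corvus's profit: π_C = (272 - 1.5Q)q_C - (62q_C). Setting ∂π_C/∂q_C = 0: 210 - 3q_C - (3/2)(q_U + q_A) = 0.
Apex's first-order condition: 200 - 3q_A - (3/2)(q_U + q_C) = 0.
Adding the 3 conditions: 567 − 3Q − 3Q = 0, i.e. Q = 189/2.
Back-substituting: q_U = (157 − 567/4)/(3/2) = 61/6, q_C = (210 − 567/4)/(3/2) = 91/2, q_A = (200 − 567/4)/(3/2) = 233/6.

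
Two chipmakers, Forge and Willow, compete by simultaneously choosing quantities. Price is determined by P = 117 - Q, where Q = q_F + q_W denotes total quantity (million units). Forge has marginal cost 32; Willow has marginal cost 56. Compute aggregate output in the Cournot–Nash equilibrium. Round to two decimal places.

48.67

Forge's profit: π_F = (117 - Q)q_F - (32q_F). Setting ∂π_F/∂q_F = 0: 85 - 2q_F - (q_W) = 0.
Willow's profit: π_W = (117 - Q)q_W - (56q_W). Setting ∂π_W/∂q_W = 0: 61 - 2q_W - (q_F) = 0.
Rearranging gives the reaction functions q_F = (85 - q_W)/2 and q_W = (61 - q_F)/2.
Solving the pair: q_F = 109/3, q_W = 37/3.
Total output Q = 109/3 + 37/3 = 146/3.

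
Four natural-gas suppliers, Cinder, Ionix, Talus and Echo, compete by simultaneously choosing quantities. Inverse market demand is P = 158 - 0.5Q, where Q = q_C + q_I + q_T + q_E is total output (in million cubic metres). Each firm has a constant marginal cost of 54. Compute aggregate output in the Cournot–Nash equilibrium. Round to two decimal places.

A representative firm's profit is π_i = q_i(158 - 0.5Q) - 54q_i.
First-order condition (treating rivals' output as given): 104 - q_i - (1/2)·Σ_{j≠i} q_j = 0.
With identical firms every q_j equals q_i, so Σ_{j≠i} q_j = 3q_i and 104 = (5/2)q_i, giving q_i = 208/5.
Total output Q = 208/5 + 208/5 + 208/5 + 208/5 = 832/5.

166.40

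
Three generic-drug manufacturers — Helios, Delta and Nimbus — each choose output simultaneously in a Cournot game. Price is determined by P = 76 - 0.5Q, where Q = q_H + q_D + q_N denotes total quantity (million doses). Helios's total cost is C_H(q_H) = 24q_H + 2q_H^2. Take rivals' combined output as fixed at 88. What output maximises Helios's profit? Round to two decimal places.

1.60

With rivals' combined output fixed at 88, Helios's profit is π_H = (76 - (1/2)·88 - (1/2)q_H)q_H - (24q_H + 2q_H²) = (32 - (1/2)q_H)q_H - (24q_H + 2q_H²).
∂π_H/∂q_H = 8 - 5q_H = 0, so q_H = 8/5.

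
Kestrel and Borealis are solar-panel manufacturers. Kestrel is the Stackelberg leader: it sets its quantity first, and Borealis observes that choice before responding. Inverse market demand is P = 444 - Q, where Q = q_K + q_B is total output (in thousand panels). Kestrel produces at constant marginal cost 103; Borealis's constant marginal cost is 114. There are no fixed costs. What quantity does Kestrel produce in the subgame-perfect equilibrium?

The follower Borealis best-responds to any q_K: π_B = (444 - Q)q_B - 114q_B.
Setting the follower's marginal profit to zero, 330 - q_K - 2q_B = 0, i.e. q_B = (330 - q_K)/2.
The leader anticipates this reaction. Substituting into P = 444 - Q gives P = 279 - (1/2)q_K, so π_K = (279 - (1/2)q_K)q_K - 103q_K.
Leader FOC: 176 - q_K = 0, so q_K = 176.
Then q_B = (330 - 176)/2 = 77.

176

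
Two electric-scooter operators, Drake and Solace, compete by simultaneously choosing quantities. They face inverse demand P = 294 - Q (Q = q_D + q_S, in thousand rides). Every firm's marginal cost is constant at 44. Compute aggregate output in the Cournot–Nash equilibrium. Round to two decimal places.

Each firm earns π_i = (294 - Q)q_i - 44q_i.
Setting ∂π_i/∂q_i = 0 with rivals' quantities fixed: 250 - 2q_i - q_j = 0.
By symmetry each firm produces the same amount; substituting q_j = q_i yields q_i = 250/3.
Total output Q = 250/3 + 250/3 = 500/3.

166.67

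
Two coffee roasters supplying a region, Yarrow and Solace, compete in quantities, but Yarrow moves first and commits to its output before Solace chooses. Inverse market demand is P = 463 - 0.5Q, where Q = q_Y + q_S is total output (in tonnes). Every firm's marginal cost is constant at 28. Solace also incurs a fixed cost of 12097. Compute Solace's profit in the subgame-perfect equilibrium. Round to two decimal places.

The follower Solace best-responds to any q_Y: π_S = (463 - 0.5Q)q_S - 28q_S.
∂π_S/∂q_S = 435 - (1/2)q_Y - q_S = 0 gives the reaction function q_S = (435 - (1/2)q_Y).
The leader anticipates this reaction. Substituting into P = 463 - 0.5Q gives P = 491/2 - (1/4)q_Y, so π_Y = (491/2 - (1/4)q_Y)q_Y - 28q_Y.
Maximising: ∂π_Y/∂q_Y = 435/2 - (1/2)q_Y = 0, giving q_Y = 435.
Then q_S = (435 - (1/2)·435) = 435/2.
Price P = 463 - (1/2)·(1305/2) = 547/4.
Solace's profit: (547/4 - 28)·(435/2) - 12097 = 11556.1250.

11556.13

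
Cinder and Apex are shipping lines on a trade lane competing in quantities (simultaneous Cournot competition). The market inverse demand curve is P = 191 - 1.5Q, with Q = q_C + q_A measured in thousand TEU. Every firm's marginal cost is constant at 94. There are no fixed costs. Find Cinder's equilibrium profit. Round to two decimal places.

Each firm earns π_i = (191 - 1.5Q)q_i - 94q_i.
First-order condition (treating rivals' output as given): 97 - 3q_i - (3/2)q_j = 0.
By symmetry each firm produces the same amount; substituting q_j = q_i yields q_i = 97/(9/2) = 194/9.
Price P = 191 - (3/2)·(388/9) = 379/3.
Cinder's profit: (379/3 - 94)·(194/9) = 696.9630.

696.96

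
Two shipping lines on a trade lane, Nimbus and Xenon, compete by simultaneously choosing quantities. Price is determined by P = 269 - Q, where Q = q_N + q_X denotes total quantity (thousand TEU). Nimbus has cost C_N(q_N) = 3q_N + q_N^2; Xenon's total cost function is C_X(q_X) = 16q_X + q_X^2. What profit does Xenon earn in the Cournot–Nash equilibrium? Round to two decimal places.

Nimbus's profit: π_N = (269 - Q)q_N - (3q_N + q_N²). Setting ∂π_N/∂q_N = 0: 266 - 4q_N - (q_X) = 0.
Xenon's profit: π_X = (269 - Q)q_X - (16q_X + q_X²). Setting ∂π_X/∂q_X = 0: 253 - 4q_X - (q_N) = 0.
So q_N = (266 - q_X)/4 and q_X = (253 - q_N)/4.
Substituting one into the other gives q_N = 811/15 and q_X = 746/15.
Price P = 269 - 519/5 = 826/5.
Xenon's profit: (826/5)·(746/15) - 16·(746/15) - (746/15)² = 4946.8089.

4946.81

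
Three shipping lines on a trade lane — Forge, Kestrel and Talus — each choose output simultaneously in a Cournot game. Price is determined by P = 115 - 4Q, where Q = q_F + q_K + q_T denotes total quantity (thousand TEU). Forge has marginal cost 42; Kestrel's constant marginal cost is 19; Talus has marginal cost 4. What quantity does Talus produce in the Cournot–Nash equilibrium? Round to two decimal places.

Forge's profit: π_F = (115 - 4Q)q_F - (42q_F). Setting ∂π_F/∂q_F = 0: 73 - 8q_F - 4(q_K + q_T) = 0.
Kestrel's profit: π_K = (115 - 4Q)q_K - (19q_K). Setting ∂π_K/∂q_K = 0: 96 - 8q_K - 4(q_F + q_T) = 0.
Talus's profit: π_T = (115 - 4Q)q_T - (4q_T). Setting ∂π_T/∂q_T = 0: 111 - 8q_T - 4(q_F + q_K) = 0.
Summing all 3 equations gives 280 − 16Q = 0, hence Q = 35/2.
Back-substituting: q_F = (73 − 70)/4 = 3/4, q_K = (96 − 70)/4 = 13/2, q_T = (111 − 70)/4 = 41/4.

10.25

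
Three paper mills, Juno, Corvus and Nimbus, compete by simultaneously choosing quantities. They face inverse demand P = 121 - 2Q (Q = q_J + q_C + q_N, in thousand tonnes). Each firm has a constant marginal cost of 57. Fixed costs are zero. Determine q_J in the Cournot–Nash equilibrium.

Each firm earns π_i = (121 - 2Q)q_i - 57q_i.
Setting ∂π_i/∂q_i = 0 with rivals' quantities fixed: 64 - 4q_i - 2·Σ_{j≠i} q_j = 0.
By symmetry each firm produces the same amount; substituting Σ_{j≠i} q_j = 2q_i yields q_i = 64/8 = 8.

8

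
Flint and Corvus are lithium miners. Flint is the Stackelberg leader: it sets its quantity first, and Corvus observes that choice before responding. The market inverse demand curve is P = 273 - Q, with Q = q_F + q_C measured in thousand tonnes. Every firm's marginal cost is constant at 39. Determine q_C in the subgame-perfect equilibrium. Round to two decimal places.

The follower Corvus best-responds to any q_F: π_C = (273 - Q)q_C - 39q_C.
Setting the follower's marginal profit to zero, 234 - q_F - 2q_C = 0, i.e. q_C = (234 - q_F)/2.
Flint substitutes q_C(q_F) into its own profit: π_F = q_F(273 - q_F - (234 - q_F)/2) - 39q_F = (156 - (1/2)q_F)q_F - 39q_F.
Maximising: ∂π_F/∂q_F = 117 - q_F = 0, giving q_F = 117.
Then q_C = (234 - 117)/2 = 117/2.

58.50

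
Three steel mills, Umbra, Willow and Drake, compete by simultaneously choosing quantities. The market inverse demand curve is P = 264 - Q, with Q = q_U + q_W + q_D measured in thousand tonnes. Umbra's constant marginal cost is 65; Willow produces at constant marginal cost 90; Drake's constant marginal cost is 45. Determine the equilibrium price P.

Umbra's profit: π_U = (264 - Q)q_U - (65q_U). Setting ∂π_U/∂q_U = 0: 199 - 2q_U - (q_W + q_D) = 0.
Willow's profit: π_W = (264 - Q)q_W - (90q_W). Setting ∂π_W/∂q_W = 0: 174 - 2q_W - (q_U + q_D) = 0.
Drake's first-order condition: 219 - 2q_D - (q_U + q_W) = 0.
Adding the 3 conditions: 592 − 2Q − 2Q = 0, i.e. Q = 148.
Back-substituting: q_U = (199 − 148) = 51, q_W = (174 − 148) = 26, q_D = (219 − 148) = 71.
Total output Q = 148, so price P = 264 - 148 = 116.

116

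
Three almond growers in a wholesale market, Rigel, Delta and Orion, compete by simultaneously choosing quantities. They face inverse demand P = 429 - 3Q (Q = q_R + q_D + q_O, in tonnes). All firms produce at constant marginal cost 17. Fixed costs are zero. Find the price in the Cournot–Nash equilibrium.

120

Each firm earns π_i = (429 - 3Q)q_i - 17q_i.
First-order condition (treating rivals' output as given): 412 - 6q_i - 3·Σ_{j≠i} q_j = 0.
With identical firms every q_j equals q_i, so Σ_{j≠i} q_j = 2q_i and 412 = 12q_i, giving q_i = 103/3.
Total output Q = 103, so price P = 429 - 3·103 = 120.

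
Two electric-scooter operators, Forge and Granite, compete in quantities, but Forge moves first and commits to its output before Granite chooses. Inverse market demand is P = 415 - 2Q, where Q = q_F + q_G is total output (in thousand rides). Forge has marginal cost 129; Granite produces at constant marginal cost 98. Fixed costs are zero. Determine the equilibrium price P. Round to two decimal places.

192.75

Solve by backward induction. Given q_F, the follower Granite maximises π_G = (415 - 2q_F - 2q_G)q_G - 98q_G.
Follower FOC: 317 - 2q_F - 4q_G = 0, so q_G(q_F) = (317 - 2q_F)/4.
The leader anticipates this reaction. Substituting into P = 415 - 2Q gives P = 513/2 - q_F, so π_F = (513/2 - q_F)q_F - 129q_F.
Leader FOC: 255/2 - 2q_F = 0, so q_F = 255/4.
Then q_G = (317 - 2·(255/4))/4 = 379/8.
Total output Q = 889/8, so price P = 415 - 2·(889/8) = 771/4.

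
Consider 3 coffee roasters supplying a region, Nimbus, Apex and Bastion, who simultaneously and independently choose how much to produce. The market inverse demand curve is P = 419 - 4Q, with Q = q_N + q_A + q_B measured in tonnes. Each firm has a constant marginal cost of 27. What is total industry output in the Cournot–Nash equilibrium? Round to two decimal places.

73.50

A representative firm's profit is π_i = q_i(419 - 4Q) - 27q_i.
Setting ∂π_i/∂q_i = 0 with rivals' quantities fixed: 392 - 8q_i - 4·Σ_{j≠i} q_j = 0.
By symmetry each firm produces the same amount; substituting Σ_{j≠i} q_j = 2q_i yields q_i = 392/16 = 49/2.
Total output Q = 49/2 + 49/2 + 49/2 = 147/2.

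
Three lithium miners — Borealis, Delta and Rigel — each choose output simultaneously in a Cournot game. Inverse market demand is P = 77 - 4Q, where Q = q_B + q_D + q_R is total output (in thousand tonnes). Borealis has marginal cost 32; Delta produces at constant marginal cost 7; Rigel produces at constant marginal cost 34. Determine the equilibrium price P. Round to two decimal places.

Borealis's profit: π_B = (77 - 4Q)q_B - (32q_B). Setting ∂π_B/∂q_B = 0: 45 - 8q_B - 4(q_D + q_R) = 0.
Delta's profit: π_D = (77 - 4Q)q_D - (7q_D). Setting ∂π_D/∂q_D = 0: 70 - 8q_D - 4(q_B + q_R) = 0.
Rigel's first-order condition: 43 - 8q_R - 4(q_B + q_D) = 0.
Adding the 3 conditions: 158 − 8Q − 8Q = 0, i.e. Q = 79/8.
Back-substituting: q_B = (45 − 79/2)/4 = 11/8, q_D = (70 − 79/2)/4 = 61/8, q_R = (43 − 79/2)/4 = 7/8.
Total output Q = 79/8, so price P = 77 - 4·(79/8) = 75/2.

37.50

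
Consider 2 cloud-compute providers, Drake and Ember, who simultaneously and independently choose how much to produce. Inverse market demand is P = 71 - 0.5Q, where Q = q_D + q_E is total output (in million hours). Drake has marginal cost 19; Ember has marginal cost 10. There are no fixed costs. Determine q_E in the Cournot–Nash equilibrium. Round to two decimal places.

Drake's profit: π_D = (71 - 0.5Q)q_D - (19q_D). Setting ∂π_D/∂q_D = 0: 52 - q_D - (1/2)(q_E) = 0.
Ember's profit: π_E = (71 - 0.5Q)q_E - (10q_E). Setting ∂π_E/∂q_E = 0: 61 - q_E - (1/2)(q_D) = 0.
Rearranging gives the reaction functions q_D = (52 - (1/2)q_E) and q_E = (61 - (1/2)q_D).
Solving the pair: q_D = 86/3, q_E = 140/3.

46.67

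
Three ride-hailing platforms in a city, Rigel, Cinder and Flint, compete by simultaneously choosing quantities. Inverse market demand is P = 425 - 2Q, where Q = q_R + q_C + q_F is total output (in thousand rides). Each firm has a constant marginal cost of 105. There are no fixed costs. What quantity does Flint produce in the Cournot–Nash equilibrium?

A representative firm's profit is π_i = q_i(425 - 2Q) - 105q_i.
Setting ∂π_i/∂q_i = 0 with rivals' quantities fixed: 320 - 4q_i - 2·Σ_{j≠i} q_j = 0.
With identical firms every q_j equals q_i, so Σ_{j≠i} q_j = 2q_i and 320 = 8q_i, giving q_i = 40.

40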